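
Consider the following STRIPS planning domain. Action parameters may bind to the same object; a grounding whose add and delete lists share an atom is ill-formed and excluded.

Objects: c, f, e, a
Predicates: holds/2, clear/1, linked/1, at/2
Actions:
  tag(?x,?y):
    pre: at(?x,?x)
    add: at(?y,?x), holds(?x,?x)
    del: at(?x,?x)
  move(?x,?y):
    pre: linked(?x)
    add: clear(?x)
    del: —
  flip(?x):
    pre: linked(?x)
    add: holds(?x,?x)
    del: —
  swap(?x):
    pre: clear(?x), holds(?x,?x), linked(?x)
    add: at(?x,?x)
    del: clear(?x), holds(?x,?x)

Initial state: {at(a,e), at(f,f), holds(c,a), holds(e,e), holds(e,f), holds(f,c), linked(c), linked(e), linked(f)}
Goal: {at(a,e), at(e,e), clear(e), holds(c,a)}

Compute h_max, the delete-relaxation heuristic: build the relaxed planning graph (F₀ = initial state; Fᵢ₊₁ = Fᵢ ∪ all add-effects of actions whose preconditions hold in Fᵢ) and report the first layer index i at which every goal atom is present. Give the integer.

F0 = init (9 atoms)
F1 = F0 ∪ {at(a,f), at(c,f), at(e,f), clear(c), clear(e), clear(f), holds(c,c), holds(f,f)}  (17 atoms)
F2 = F1 ∪ {at(c,c), at(e,e)}  (19 atoms)
goal ⊆ F2  ⇒  h_max = 2

2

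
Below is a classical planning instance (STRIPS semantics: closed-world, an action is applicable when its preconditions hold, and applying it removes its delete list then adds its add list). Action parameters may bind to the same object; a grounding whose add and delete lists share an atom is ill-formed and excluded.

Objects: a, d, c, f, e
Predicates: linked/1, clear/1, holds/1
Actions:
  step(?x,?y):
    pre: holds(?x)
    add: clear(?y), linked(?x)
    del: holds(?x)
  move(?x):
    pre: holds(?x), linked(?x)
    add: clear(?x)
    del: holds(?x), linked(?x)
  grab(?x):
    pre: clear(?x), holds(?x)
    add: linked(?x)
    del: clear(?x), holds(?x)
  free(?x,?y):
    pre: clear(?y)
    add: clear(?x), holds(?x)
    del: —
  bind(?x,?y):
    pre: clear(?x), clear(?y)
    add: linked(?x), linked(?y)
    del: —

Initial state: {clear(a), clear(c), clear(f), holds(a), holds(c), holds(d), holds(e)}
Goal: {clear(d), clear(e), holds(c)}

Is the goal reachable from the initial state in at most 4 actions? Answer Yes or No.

Yes

1. step(a,d)  →  {clear(a), clear(c), clear(d), clear(f), holds(c), holds(d), holds(e), linked(a)}
2. step(d,e)  →  {clear(a), clear(c), clear(d), clear(e), clear(f), holds(c), holds(e), linked(a), linked(d)}
optimal plan length = 2; 2 ≤ 4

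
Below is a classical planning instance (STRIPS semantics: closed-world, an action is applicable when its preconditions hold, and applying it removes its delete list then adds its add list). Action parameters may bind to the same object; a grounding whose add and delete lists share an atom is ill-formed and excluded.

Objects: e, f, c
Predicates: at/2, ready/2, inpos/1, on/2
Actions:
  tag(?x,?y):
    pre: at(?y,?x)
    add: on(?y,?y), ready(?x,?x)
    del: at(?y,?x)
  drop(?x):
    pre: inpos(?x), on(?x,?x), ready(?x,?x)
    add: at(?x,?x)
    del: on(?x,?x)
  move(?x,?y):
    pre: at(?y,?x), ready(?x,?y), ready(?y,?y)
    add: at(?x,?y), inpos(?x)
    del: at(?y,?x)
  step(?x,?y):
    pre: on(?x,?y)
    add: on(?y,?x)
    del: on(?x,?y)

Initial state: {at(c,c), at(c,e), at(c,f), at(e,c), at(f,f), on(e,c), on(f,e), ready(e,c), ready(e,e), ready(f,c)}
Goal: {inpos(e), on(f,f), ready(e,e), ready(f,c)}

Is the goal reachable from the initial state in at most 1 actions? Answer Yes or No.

No

1. tag(f,f)  →  {at(c,c), at(c,e), at(c,f), at(e,c), on(e,c), on(f,e), on(f,f), ready(e,c), ready(e,e), ready(f,c), ready(f,f)}
2. tag(c,e)  →  {at(c,c), at(c,e), at(c,f), on(e,c), on(e,e), on(f,e), on(f,f), ready(c,c), ready(e,c), ready(e,e), ready(f,c), ready(f,f)}
3. move(e,c)  →  {at(c,c), at(c,f), at(e,c), inpos(e), on(e,c), on(e,e), on(f,e), on(f,f), ready(c,c), ready(e,c), ready(e,e), ready(f,c), ready(f,f)}
optimal plan length = 3; 3 > 1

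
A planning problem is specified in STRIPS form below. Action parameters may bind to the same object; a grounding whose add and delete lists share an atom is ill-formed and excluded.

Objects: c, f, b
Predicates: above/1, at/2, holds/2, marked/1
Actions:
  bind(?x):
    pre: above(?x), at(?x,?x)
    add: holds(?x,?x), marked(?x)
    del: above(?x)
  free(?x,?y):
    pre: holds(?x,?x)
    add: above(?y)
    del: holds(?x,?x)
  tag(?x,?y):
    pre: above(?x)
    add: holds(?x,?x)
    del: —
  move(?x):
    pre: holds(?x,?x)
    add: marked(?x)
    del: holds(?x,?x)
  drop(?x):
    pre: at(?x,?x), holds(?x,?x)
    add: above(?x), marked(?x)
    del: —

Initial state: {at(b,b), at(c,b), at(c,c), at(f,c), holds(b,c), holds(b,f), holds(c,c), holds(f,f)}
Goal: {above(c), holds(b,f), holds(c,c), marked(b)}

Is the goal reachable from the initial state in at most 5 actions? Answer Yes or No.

Yes

1. free(f,b)  →  {above(b), at(b,b), at(c,b), at(c,c), at(f,c), holds(b,c), holds(b,f), holds(c,c)}
2. bind(b)  →  {at(b,b), at(c,b), at(c,c), at(f,c), holds(b,b), holds(b,c), holds(b,f), holds(c,c), marked(b)}
3. free(b,c)  →  {above(c), at(b,b), at(c,b), at(c,c), at(f,c), holds(b,c), holds(b,f), holds(c,c), marked(b)}
optimal plan length = 3; 3 ≤ 5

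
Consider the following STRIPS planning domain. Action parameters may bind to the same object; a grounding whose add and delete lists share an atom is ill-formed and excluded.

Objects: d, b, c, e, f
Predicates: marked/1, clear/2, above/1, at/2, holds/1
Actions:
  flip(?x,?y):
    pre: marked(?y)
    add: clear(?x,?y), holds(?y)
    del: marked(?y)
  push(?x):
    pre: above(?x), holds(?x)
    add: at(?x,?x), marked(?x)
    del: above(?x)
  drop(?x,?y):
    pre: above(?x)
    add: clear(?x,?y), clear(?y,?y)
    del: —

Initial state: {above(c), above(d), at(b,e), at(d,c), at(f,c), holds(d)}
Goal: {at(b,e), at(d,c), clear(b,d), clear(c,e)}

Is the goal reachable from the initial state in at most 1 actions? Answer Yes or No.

1. push(d)  →  {above(c), at(b,e), at(d,c), at(d,d), at(f,c), holds(d), marked(d)}
2. flip(b,d)  →  {above(c), at(b,e), at(d,c), at(d,d), at(f,c), clear(b,d), holds(d)}
3. drop(c,e)  →  {above(c), at(b,e), at(d,c), at(d,d), at(f,c), clear(b,d), clear(c,e), clear(e,e), holds(d)}
optimal plan length = 3; 3 > 1

No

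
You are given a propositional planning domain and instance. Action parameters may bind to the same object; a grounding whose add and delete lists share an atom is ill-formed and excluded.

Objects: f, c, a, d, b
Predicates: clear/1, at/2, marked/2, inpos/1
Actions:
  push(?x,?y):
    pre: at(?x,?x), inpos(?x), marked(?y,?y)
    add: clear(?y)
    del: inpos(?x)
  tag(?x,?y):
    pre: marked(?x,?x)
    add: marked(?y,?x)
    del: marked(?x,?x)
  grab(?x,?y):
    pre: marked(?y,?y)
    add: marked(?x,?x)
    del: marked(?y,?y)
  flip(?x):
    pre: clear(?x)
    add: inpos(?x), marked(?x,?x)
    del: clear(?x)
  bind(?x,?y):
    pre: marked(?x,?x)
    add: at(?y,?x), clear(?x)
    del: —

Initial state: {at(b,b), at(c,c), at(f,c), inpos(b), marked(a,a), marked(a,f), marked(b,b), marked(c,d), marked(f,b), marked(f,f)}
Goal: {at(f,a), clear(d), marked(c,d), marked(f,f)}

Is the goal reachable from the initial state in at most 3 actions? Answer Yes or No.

Yes

1. grab(d,b)  →  {at(b,b), at(c,c), at(f,c), inpos(b), marked(a,a), marked(a,f), marked(c,d), marked(d,d), marked(f,b), marked(f,f)}
2. push(b,d)  →  {at(b,b), at(c,c), at(f,c), clear(d), marked(a,a), marked(a,f), marked(c,d), marked(d,d), marked(f,b), marked(f,f)}
3. bind(a,f)  →  {at(b,b), at(c,c), at(f,a), at(f,c), clear(a), clear(d), marked(a,a), marked(a,f), marked(c,d), marked(d,d), marked(f,b), marked(f,f)}
optimal plan length = 3; 3 ≤ 3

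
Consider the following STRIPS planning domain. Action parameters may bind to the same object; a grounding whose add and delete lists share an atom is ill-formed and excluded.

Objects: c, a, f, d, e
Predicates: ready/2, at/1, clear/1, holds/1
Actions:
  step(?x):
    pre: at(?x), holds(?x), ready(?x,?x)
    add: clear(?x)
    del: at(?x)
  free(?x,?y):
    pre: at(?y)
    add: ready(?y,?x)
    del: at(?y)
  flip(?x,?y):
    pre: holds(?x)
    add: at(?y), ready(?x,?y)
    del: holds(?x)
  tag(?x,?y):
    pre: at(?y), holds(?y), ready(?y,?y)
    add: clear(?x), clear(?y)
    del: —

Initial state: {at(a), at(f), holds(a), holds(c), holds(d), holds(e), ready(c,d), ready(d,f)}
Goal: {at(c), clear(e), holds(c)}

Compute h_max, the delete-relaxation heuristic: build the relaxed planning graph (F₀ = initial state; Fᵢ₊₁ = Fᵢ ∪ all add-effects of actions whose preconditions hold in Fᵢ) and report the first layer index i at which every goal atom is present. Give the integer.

F0 = init (8 atoms)
F1 = F0 ∪ {at(c), at(d), at(e), ready(a,a), ready(a,c), ready(a,d), ready(a,e), ready(a,f), ready(c,a), ready(c,c), ready(c,e), ready(c,f), ready(d,a), ready(d,c), ready(d,d), ready(d,e), ready(e,a), ready(e,c), ready(e,d), ready(e,e), ready(e,f), ready(f,a), ready(f,c), ready(f,d), ready(f,e), ready(f,f)}  (34 atoms)
F2 = F1 ∪ {clear(a), clear(c), clear(d), clear(e), clear(f)}  (39 atoms)
goal ⊆ F2  ⇒  h_max = 2

2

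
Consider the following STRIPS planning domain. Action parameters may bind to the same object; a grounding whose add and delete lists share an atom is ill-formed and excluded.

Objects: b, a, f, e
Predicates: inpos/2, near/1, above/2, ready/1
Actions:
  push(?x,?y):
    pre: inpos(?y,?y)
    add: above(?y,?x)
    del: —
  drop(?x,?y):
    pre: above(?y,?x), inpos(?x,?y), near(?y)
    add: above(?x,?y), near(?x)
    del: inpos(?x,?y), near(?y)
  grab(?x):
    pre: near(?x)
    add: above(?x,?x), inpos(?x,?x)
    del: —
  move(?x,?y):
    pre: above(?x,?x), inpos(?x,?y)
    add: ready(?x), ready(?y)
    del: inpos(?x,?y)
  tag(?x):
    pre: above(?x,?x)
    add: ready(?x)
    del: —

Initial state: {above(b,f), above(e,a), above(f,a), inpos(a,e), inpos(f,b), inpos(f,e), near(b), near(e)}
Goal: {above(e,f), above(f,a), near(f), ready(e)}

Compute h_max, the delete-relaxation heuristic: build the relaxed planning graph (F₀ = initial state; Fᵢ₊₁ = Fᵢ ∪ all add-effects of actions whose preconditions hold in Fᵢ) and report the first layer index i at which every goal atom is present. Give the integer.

2

F0 = init (8 atoms)
F1 = F0 ∪ {above(a,e), above(b,b), above(e,e), above(f,b), inpos(b,b), inpos(e,e), near(a), near(f)}  (16 atoms)
F2 = F1 ∪ {above(a,a), above(b,a), above(b,e), above(e,b), above(e,f), above(f,f), inpos(a,a), inpos(f,f), ready(b), ready(e)}  (26 atoms)
goal ⊆ F2  ⇒  h_max = 2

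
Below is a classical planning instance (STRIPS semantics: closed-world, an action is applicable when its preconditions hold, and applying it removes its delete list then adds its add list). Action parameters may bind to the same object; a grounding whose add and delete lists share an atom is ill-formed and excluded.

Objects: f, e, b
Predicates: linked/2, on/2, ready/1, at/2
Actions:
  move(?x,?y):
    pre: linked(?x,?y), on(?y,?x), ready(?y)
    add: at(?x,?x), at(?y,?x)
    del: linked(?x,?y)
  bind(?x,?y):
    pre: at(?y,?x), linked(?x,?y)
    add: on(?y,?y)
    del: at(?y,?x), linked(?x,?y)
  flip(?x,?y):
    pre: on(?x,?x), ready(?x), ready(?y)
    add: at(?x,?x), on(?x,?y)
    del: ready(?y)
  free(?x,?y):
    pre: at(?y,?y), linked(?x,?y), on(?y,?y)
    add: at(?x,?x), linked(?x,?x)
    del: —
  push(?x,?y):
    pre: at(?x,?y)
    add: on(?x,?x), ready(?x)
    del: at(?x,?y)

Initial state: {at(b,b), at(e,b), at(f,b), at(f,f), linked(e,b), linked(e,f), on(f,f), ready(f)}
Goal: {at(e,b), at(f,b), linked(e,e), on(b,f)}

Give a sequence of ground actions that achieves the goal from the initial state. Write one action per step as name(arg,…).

free(e,f); push(b,b); flip(b,f)

1. free(e,f)  →  {at(b,b), at(e,b), at(e,e), at(f,b), at(f,f), linked(e,b), linked(e,e), linked(e,f), on(f,f), ready(f)}
2. push(b,b)  →  {at(e,b), at(e,e), at(f,b), at(f,f), linked(e,b), linked(e,e), linked(e,f), on(b,b), on(f,f), ready(b), ready(f)}
3. flip(b,f)  →  {at(b,b), at(e,b), at(e,e), at(f,b), at(f,f), linked(e,b), linked(e,e), linked(e,f), on(b,b), on(b,f), on(f,f), ready(b)}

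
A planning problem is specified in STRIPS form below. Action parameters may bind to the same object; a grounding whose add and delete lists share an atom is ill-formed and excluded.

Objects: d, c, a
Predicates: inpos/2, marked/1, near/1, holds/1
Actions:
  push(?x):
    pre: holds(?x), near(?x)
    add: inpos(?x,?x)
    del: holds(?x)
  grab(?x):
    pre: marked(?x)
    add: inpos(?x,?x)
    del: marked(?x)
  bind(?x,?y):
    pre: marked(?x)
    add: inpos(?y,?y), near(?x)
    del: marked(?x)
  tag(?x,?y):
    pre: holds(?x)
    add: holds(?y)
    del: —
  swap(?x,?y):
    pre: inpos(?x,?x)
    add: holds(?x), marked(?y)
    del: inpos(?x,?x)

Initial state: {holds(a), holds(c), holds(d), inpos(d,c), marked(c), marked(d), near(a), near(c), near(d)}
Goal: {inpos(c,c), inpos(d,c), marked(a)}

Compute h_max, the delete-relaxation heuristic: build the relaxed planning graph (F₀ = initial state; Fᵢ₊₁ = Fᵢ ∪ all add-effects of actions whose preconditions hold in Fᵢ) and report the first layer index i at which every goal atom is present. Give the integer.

2

F0 = init (9 atoms)
F1 = F0 ∪ {inpos(a,a), inpos(c,c), inpos(d,d)}  (12 atoms)
F2 = F1 ∪ {marked(a)}  (13 atoms)
goal ⊆ F2  ⇒  h_max = 2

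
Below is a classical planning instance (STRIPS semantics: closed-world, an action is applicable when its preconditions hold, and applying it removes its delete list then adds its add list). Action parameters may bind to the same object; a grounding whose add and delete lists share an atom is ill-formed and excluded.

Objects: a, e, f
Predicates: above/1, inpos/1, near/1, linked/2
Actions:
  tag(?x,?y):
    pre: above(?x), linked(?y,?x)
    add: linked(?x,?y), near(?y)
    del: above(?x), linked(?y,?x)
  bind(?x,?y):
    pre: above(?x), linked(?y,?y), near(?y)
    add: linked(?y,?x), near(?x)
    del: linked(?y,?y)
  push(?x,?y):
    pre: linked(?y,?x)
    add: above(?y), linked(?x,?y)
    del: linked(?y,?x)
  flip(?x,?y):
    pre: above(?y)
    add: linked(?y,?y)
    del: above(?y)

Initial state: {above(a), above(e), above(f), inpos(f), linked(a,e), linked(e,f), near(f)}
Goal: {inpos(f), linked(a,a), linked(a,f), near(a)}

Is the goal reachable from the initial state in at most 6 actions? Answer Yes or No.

1. flip(a,f)  →  {above(a), above(e), inpos(f), linked(a,e), linked(e,f), linked(f,f), near(f)}
2. bind(a,f)  →  {above(a), above(e), inpos(f), linked(a,e), linked(e,f), linked(f,a), near(a), near(f)}
3. push(a,f)  →  {above(a), above(e), above(f), inpos(f), linked(a,e), linked(a,f), linked(e,f), near(a), near(f)}
4. flip(a,a)  →  {above(e), above(f), inpos(f), linked(a,a), linked(a,e), linked(a,f), linked(e,f), near(a), near(f)}
optimal plan length = 4; 4 ≤ 6

Yes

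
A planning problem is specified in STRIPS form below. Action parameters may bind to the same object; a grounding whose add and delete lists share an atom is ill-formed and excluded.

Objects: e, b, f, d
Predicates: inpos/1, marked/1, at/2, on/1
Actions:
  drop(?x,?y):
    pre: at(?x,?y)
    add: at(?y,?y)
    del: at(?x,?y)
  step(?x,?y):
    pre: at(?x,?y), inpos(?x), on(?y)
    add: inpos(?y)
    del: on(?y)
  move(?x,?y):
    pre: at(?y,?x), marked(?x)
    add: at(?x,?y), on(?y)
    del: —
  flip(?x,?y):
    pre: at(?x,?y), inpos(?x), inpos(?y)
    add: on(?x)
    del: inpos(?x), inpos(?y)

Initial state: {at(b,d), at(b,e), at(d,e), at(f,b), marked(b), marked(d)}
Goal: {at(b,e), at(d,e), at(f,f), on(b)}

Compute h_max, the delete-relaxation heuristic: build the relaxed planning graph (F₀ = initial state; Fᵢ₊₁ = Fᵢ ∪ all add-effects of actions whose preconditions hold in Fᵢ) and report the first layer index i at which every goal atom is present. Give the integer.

2

F0 = init (6 atoms)
F1 = F0 ∪ {at(b,b), at(b,f), at(d,b), at(d,d), at(e,e), on(b), on(f)}  (13 atoms)
F2 = F1 ∪ {at(f,f), on(d)}  (15 atoms)
goal ⊆ F2  ⇒  h_max = 2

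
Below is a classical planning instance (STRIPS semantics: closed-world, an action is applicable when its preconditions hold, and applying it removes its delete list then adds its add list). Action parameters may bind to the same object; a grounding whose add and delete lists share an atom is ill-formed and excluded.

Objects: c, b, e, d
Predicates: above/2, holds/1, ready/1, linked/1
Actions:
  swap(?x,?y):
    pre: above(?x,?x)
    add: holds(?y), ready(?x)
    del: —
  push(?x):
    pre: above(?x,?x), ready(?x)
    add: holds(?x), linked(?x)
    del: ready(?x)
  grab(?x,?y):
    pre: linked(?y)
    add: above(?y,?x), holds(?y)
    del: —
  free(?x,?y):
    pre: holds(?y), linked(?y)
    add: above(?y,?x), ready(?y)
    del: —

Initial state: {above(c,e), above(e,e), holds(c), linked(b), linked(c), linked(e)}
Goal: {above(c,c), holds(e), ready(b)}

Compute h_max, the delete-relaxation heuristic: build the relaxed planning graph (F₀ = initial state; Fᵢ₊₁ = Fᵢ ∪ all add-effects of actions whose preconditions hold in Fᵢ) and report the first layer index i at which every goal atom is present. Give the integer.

2

F0 = init (6 atoms)
F1 = F0 ∪ {above(b,b), above(b,c), above(b,d), above(b,e), above(c,b), above(c,c), above(c,d), above(e,b), above(e,c), above(e,d), holds(b), holds(d), holds(e), ready(c), ready(e)}  (21 atoms)
F2 = F1 ∪ {ready(b)}  (22 atoms)
goal ⊆ F2  ⇒  h_max = 2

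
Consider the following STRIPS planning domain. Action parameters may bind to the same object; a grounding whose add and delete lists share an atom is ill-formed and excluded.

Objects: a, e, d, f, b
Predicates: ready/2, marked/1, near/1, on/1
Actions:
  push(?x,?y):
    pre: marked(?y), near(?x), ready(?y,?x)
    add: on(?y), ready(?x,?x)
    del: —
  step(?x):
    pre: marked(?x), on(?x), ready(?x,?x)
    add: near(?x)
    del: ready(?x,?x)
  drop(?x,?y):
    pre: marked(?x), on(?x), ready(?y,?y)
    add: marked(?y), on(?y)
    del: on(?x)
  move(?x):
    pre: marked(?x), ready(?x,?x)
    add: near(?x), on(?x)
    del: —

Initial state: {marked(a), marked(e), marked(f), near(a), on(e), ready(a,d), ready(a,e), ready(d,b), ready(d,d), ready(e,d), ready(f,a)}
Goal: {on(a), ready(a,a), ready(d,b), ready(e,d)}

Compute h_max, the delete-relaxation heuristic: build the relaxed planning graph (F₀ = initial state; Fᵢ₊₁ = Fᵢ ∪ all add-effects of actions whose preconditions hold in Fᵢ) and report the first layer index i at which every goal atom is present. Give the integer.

2

F0 = init (11 atoms)
F1 = F0 ∪ {marked(d), on(d), on(f), ready(a,a)}  (15 atoms)
F2 = F1 ∪ {near(d), on(a)}  (17 atoms)
goal ⊆ F2  ⇒  h_max = 2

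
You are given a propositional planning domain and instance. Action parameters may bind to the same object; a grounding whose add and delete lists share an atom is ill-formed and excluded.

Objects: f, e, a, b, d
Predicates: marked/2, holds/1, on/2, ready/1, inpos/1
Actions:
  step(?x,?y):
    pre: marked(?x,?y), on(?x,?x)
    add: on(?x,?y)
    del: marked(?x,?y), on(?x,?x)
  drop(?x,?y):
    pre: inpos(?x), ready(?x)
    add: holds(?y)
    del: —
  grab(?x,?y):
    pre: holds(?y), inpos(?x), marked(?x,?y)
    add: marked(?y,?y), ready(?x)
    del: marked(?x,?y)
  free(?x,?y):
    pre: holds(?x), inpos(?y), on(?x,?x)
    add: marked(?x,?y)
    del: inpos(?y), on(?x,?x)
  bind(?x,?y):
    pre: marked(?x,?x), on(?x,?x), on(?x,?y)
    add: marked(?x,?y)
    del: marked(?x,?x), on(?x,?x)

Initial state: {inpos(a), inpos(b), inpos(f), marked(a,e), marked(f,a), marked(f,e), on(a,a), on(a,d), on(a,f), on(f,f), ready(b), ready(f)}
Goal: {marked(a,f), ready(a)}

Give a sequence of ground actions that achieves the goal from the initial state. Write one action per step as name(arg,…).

drop(f,e); drop(f,a); grab(a,e); free(a,f)

1. drop(f,e)  →  {holds(e), inpos(a), inpos(b), inpos(f), marked(a,e), marked(f,a), marked(f,e), on(a,a), on(a,d), on(a,f), on(f,f), ready(b), ready(f)}
2. drop(f,a)  →  {holds(a), holds(e), inpos(a), inpos(b), inpos(f), marked(a,e), marked(f,a), marked(f,e), on(a,a), on(a,d), on(a,f), on(f,f), ready(b), ready(f)}
3. grab(a,e)  →  {holds(a), holds(e), inpos(a), inpos(b), inpos(f), marked(e,e), marked(f,a), marked(f,e), on(a,a), on(a,d), on(a,f), on(f,f), ready(a), ready(b), ready(f)}
4. free(a,f)  →  {holds(a), holds(e), inpos(a), inpos(b), marked(a,f), marked(e,e), marked(f,a), marked(f,e), on(a,d), on(a,f), on(f,f), ready(a), ready(b), ready(f)}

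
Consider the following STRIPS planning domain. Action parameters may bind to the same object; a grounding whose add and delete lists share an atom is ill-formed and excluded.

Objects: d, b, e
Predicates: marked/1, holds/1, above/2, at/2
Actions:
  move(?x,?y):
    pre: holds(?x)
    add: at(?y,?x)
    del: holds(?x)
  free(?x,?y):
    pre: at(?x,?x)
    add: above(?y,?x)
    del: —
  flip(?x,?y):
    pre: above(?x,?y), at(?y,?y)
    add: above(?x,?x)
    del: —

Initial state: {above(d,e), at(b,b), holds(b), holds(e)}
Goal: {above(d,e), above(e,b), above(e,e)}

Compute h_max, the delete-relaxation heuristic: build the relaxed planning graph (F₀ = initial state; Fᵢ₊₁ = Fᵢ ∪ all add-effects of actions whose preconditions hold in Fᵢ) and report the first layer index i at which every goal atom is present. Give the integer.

F0 = init (4 atoms)
F1 = F0 ∪ {above(b,b), above(d,b), above(e,b), at(b,e), at(d,b), at(d,e), at(e,b), at(e,e)}  (12 atoms)
F2 = F1 ∪ {above(b,e), above(d,d), above(e,e)}  (15 atoms)
goal ⊆ F2  ⇒  h_max = 2

2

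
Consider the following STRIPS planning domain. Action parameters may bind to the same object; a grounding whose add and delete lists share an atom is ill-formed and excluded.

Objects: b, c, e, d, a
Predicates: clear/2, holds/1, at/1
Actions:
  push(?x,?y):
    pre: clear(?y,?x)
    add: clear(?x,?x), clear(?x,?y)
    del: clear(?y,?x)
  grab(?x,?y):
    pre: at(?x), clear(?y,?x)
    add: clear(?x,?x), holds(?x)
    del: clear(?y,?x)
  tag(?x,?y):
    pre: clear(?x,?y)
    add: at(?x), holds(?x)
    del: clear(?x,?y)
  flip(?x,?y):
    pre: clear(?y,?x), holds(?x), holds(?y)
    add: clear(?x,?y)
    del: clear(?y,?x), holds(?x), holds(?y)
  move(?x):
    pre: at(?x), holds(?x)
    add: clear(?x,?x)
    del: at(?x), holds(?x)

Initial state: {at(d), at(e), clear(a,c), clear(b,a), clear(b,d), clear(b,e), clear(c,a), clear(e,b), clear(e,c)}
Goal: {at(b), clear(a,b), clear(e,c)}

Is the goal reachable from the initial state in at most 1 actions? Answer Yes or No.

No

1. push(a,b)  →  {at(d), at(e), clear(a,a), clear(a,b), clear(a,c), clear(b,d), clear(b,e), clear(c,a), clear(e,b), clear(e,c)}
2. tag(b,e)  →  {at(b), at(d), at(e), clear(a,a), clear(a,b), clear(a,c), clear(b,d), clear(c,a), clear(e,b), clear(e,c), holds(b)}
optimal plan length = 2; 2 > 1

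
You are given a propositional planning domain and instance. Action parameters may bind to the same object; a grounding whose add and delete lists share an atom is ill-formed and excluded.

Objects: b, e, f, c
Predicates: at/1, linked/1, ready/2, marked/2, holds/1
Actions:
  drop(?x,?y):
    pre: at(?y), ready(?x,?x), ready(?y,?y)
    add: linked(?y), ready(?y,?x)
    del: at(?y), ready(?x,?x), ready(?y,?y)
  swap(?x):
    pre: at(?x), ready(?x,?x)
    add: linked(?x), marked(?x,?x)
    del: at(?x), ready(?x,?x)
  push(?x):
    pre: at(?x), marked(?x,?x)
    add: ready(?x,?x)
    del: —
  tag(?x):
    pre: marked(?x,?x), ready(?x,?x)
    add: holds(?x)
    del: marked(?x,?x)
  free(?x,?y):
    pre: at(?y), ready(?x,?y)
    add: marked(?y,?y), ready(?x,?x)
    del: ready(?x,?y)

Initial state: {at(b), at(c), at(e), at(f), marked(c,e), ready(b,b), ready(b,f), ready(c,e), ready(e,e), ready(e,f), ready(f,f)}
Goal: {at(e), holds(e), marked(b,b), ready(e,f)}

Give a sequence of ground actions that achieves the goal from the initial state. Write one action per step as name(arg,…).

1. swap(b)  →  {at(c), at(e), at(f), linked(b), marked(b,b), marked(c,e), ready(b,f), ready(c,e), ready(e,e), ready(e,f), ready(f,f)}
2. free(c,e)  →  {at(c), at(e), at(f), linked(b), marked(b,b), marked(c,e), marked(e,e), ready(b,f), ready(c,c), ready(e,e), ready(e,f), ready(f,f)}
3. tag(e)  →  {at(c), at(e), at(f), holds(e), linked(b), marked(b,b), marked(c,e), ready(b,f), ready(c,c), ready(e,e), ready(e,f), ready(f,f)}

swap(b); free(c,e); tag(e)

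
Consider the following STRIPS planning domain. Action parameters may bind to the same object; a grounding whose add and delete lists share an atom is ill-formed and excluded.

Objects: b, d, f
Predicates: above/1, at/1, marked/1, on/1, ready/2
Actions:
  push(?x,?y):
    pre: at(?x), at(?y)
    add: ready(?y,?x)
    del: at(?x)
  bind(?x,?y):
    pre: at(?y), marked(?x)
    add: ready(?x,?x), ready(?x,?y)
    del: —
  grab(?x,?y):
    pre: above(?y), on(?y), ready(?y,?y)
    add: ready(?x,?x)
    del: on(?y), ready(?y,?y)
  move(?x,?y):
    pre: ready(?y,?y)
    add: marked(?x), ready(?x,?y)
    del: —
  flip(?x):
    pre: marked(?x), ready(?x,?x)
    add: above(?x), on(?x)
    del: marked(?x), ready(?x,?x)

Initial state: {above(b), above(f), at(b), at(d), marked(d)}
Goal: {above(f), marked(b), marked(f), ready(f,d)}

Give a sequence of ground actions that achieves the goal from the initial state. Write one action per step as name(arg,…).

push(d,d); move(b,d); move(f,d)

1. push(d,d)  →  {above(b), above(f), at(b), marked(d), ready(d,d)}
2. move(b,d)  →  {above(b), above(f), at(b), marked(b), marked(d), ready(b,d), ready(d,d)}
3. move(f,d)  →  {above(b), above(f), at(b), marked(b), marked(d), marked(f), ready(b,d), ready(d,d), ready(f,d)}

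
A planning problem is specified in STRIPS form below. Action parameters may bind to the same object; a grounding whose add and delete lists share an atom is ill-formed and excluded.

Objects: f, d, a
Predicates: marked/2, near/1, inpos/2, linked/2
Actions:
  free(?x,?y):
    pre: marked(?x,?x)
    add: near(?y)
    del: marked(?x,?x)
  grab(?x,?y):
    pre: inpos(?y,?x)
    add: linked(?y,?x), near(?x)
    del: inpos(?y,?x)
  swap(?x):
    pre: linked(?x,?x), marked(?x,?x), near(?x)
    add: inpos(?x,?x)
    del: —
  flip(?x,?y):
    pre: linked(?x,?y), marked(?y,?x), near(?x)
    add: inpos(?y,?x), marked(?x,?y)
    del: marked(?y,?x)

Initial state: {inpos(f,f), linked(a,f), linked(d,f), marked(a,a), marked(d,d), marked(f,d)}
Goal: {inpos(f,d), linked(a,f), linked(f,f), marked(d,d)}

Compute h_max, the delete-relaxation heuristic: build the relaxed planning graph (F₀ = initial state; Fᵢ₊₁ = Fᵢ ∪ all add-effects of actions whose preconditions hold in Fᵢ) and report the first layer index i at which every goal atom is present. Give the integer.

2

F0 = init (6 atoms)
F1 = F0 ∪ {linked(f,f), near(a), near(d), near(f)}  (10 atoms)
F2 = F1 ∪ {inpos(f,d), marked(d,f)}  (12 atoms)
goal ⊆ F2  ⇒  h_max = 2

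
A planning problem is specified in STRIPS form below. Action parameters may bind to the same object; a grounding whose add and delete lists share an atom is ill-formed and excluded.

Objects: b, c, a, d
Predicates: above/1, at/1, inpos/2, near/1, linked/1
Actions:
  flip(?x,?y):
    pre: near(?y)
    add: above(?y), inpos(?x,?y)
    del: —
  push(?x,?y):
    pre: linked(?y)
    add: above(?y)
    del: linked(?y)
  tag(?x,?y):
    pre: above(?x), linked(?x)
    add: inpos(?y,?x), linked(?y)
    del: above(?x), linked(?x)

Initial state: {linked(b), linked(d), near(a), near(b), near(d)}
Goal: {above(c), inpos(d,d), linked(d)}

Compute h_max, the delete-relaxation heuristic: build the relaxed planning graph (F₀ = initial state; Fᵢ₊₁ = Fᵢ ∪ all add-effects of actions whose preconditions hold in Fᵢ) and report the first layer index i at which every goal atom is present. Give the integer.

F0 = init (5 atoms)
F1 = F0 ∪ {above(a), above(b), above(d), inpos(a,a), inpos(a,b), inpos(a,d), inpos(b,a), inpos(b,b), inpos(b,d), inpos(c,a), inpos(c,b), inpos(c,d), inpos(d,a), inpos(d,b), inpos(d,d)}  (20 atoms)
F2 = F1 ∪ {linked(a), linked(c)}  (22 atoms)
F3 = F2 ∪ {above(c)}  (23 atoms)
goal ⊆ F3  ⇒  h_max = 3

3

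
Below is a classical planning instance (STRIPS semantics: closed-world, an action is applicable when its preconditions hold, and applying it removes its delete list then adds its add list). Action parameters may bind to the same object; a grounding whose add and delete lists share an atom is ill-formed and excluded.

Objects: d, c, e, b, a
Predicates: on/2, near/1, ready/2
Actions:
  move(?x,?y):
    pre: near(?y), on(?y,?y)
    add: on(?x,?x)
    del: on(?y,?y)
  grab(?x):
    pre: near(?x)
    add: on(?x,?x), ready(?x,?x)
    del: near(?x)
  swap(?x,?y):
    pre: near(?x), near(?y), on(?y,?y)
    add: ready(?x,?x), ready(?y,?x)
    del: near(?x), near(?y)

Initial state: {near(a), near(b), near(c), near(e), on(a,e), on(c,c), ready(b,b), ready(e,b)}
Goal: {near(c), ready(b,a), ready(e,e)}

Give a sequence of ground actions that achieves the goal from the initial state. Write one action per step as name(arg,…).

1. move(b,c)  →  {near(a), near(b), near(c), near(e), on(a,e), on(b,b), ready(b,b), ready(e,b)}
2. grab(e)  →  {near(a), near(b), near(c), on(a,e), on(b,b), on(e,e), ready(b,b), ready(e,b), ready(e,e)}
3. swap(a,b)  →  {near(c), on(a,e), on(b,b), on(e,e), ready(a,a), ready(b,a), ready(b,b), ready(e,b), ready(e,e)}

move(b,c); grab(e); swap(a,b)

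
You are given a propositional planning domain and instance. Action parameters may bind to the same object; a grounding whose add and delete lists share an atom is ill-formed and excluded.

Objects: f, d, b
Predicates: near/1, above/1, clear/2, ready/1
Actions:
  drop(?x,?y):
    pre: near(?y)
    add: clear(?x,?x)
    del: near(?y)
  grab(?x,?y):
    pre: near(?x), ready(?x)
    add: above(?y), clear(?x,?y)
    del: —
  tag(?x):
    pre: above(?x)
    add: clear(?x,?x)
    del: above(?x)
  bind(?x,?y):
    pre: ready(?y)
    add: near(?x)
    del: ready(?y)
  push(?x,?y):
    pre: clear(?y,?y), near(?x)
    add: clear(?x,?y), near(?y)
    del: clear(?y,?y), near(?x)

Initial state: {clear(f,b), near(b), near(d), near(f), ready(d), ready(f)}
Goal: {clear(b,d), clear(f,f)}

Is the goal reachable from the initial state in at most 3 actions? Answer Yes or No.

1. drop(f,f)  →  {clear(f,b), clear(f,f), near(b), near(d), ready(d), ready(f)}
2. drop(d,d)  →  {clear(d,d), clear(f,b), clear(f,f), near(b), ready(d), ready(f)}
3. push(b,d)  →  {clear(b,d), clear(f,b), clear(f,f), near(d), ready(d), ready(f)}
optimal plan length = 3; 3 ≤ 3

Yes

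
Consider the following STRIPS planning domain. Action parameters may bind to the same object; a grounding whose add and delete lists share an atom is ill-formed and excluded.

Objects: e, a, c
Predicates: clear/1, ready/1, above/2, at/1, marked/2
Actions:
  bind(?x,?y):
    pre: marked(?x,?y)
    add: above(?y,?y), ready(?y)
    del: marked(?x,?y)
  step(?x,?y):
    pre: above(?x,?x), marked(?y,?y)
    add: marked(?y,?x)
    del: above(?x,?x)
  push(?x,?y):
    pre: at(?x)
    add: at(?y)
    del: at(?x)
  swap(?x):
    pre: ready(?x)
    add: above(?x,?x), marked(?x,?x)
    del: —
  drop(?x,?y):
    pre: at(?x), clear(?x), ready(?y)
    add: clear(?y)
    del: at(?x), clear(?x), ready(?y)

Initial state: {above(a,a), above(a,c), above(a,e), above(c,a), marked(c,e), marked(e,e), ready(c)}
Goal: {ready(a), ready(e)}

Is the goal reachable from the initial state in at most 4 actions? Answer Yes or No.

Yes

1. bind(c,e)  →  {above(a,a), above(a,c), above(a,e), above(c,a), above(e,e), marked(e,e), ready(c), ready(e)}
2. step(a,e)  →  {above(a,c), above(a,e), above(c,a), above(e,e), marked(e,a), marked(e,e), ready(c), ready(e)}
3. bind(e,a)  →  {above(a,a), above(a,c), above(a,e), above(c,a), above(e,e), marked(e,e), ready(a), ready(c), ready(e)}
optimal plan length = 3; 3 ≤ 4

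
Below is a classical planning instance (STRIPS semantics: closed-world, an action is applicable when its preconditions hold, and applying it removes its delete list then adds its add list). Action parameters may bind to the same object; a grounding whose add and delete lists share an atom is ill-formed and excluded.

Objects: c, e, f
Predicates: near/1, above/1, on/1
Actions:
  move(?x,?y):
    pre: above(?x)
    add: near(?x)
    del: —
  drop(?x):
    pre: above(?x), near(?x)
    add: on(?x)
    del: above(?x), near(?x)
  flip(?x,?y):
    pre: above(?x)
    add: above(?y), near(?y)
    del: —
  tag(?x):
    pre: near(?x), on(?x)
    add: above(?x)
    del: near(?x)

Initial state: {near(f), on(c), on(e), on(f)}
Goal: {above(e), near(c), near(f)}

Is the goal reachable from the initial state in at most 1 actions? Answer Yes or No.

No

1. tag(f)  →  {above(f), on(c), on(e), on(f)}
2. move(f,c)  →  {above(f), near(f), on(c), on(e), on(f)}
3. flip(f,c)  →  {above(c), above(f), near(c), near(f), on(c), on(e), on(f)}
4. flip(c,e)  →  {above(c), above(e), above(f), near(c), near(e), near(f), on(c), on(e), on(f)}
optimal plan length = 4; 4 > 1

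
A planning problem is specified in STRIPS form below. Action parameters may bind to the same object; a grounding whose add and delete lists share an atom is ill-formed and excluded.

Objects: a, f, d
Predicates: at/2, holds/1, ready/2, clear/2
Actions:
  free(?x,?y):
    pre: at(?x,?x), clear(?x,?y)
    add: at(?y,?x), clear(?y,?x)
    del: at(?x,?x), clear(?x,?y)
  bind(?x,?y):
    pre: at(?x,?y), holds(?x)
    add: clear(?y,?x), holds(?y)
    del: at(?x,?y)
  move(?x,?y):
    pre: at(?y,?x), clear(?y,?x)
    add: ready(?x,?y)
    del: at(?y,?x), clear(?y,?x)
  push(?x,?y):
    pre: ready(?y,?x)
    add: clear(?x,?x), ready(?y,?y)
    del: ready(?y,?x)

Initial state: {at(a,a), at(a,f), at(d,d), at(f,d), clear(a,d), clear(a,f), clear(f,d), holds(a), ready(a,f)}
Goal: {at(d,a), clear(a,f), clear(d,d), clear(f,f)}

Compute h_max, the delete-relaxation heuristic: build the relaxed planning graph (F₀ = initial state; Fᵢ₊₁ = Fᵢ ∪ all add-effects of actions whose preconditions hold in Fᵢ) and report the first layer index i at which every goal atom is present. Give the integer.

3

F0 = init (9 atoms)
F1 = F0 ∪ {at(d,a), at(f,a), clear(a,a), clear(d,a), clear(f,a), clear(f,f), holds(f), ready(a,a), ready(d,f), ready(f,a)}  (19 atoms)
F2 = F1 ∪ {at(a,d), clear(d,f), holds(d), ready(a,d), ready(d,d), ready(f,f)}  (25 atoms)
F3 = F2 ∪ {clear(d,d), ready(d,a)}  (27 atoms)
goal ⊆ F3  ⇒  h_max = 3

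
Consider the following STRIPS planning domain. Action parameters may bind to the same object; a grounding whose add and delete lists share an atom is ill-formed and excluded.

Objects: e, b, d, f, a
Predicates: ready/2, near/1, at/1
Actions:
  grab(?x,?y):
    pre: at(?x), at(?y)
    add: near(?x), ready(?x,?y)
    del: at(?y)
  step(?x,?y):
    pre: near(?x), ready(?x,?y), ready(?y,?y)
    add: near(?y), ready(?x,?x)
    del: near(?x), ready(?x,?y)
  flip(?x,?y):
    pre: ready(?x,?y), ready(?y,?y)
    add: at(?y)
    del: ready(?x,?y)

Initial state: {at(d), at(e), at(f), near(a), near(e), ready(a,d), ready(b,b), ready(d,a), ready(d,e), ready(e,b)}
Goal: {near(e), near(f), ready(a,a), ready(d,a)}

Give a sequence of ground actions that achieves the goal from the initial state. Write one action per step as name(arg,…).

1. grab(d,d)  →  {at(e), at(f), near(a), near(d), near(e), ready(a,d), ready(b,b), ready(d,a), ready(d,d), ready(d,e), ready(e,b)}
2. grab(f,e)  →  {at(f), near(a), near(d), near(e), near(f), ready(a,d), ready(b,b), ready(d,a), ready(d,d), ready(d,e), ready(e,b), ready(f,e)}
3. step(a,d)  →  {at(f), near(d), near(e), near(f), ready(a,a), ready(b,b), ready(d,a), ready(d,d), ready(d,e), ready(e,b), ready(f,e)}

grab(d,d); grab(f,e); step(a,d)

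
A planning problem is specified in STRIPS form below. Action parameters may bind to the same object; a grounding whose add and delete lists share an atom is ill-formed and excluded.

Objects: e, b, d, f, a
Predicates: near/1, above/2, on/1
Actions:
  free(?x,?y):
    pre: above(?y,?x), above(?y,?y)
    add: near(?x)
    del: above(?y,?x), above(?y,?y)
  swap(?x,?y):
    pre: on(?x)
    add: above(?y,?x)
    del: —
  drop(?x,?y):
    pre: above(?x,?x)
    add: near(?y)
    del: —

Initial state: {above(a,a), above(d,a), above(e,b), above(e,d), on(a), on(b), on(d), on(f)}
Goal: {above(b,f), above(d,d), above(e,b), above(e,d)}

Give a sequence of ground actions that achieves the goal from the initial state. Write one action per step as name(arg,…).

swap(d,d); swap(f,b)

1. swap(d,d)  →  {above(a,a), above(d,a), above(d,d), above(e,b), above(e,d), on(a), on(b), on(d), on(f)}
2. swap(f,b)  →  {above(a,a), above(b,f), above(d,a), above(d,d), above(e,b), above(e,d), on(a), on(b), on(d), on(f)}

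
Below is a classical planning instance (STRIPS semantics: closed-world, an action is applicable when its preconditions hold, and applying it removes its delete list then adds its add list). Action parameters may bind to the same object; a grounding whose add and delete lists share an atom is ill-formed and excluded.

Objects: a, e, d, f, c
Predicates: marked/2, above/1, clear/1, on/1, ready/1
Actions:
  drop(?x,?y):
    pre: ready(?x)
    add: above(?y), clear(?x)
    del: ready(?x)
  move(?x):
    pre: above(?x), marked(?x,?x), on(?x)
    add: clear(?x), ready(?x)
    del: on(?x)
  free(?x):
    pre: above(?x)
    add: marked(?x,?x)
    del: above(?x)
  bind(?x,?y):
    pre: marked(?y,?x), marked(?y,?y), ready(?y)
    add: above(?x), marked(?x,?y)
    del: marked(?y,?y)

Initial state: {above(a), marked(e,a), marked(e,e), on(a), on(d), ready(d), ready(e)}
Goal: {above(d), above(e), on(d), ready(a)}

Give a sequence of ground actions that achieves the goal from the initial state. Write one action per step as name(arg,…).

drop(d,e); free(a); bind(a,e); drop(e,d); move(a)

1. drop(d,e)  →  {above(a), above(e), clear(d), marked(e,a), marked(e,e), on(a), on(d), ready(e)}
2. free(a)  →  {above(e), clear(d), marked(a,a), marked(e,a), marked(e,e), on(a), on(d), ready(e)}
3. bind(a,e)  →  {above(a), above(e), clear(d), marked(a,a), marked(a,e), marked(e,a), on(a), on(d), ready(e)}
4. drop(e,d)  →  {above(a), above(d), above(e), clear(d), clear(e), marked(a,a), marked(a,e), marked(e,a), on(a), on(d)}
5. move(a)  →  {above(a), above(d), above(e), clear(a), clear(d), clear(e), marked(a,a), marked(a,e), marked(e,a), on(d), ready(a)}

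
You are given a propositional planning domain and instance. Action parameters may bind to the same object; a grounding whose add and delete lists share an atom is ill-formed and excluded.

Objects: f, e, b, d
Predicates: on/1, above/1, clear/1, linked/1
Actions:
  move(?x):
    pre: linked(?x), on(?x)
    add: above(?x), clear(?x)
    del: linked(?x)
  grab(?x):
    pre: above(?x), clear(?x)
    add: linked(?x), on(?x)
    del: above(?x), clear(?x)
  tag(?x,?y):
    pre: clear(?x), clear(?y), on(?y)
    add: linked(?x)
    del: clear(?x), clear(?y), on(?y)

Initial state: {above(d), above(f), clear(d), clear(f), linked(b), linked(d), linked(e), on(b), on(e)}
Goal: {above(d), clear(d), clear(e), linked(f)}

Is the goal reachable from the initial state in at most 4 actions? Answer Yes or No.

Yes

1. move(e)  →  {above(d), above(e), above(f), clear(d), clear(e), clear(f), linked(b), linked(d), on(b), on(e)}
2. grab(f)  →  {above(d), above(e), clear(d), clear(e), linked(b), linked(d), linked(f), on(b), on(e), on(f)}
optimal plan length = 2; 2 ≤ 4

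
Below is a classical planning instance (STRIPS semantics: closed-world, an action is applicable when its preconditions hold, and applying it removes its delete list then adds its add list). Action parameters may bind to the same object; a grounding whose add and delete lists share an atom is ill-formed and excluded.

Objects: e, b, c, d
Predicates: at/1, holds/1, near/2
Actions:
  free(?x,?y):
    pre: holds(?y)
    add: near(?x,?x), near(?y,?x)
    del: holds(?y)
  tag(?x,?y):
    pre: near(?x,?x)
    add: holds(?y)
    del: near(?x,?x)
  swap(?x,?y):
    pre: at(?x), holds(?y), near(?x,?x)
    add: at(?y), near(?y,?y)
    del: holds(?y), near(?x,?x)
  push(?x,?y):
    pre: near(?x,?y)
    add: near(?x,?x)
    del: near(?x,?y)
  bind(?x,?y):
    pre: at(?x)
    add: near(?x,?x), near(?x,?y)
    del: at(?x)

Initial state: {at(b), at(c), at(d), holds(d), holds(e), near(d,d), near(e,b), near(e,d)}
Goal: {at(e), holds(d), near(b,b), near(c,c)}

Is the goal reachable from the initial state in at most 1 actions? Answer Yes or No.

1. swap(d,e)  →  {at(b), at(c), at(d), at(e), holds(d), near(e,b), near(e,d), near(e,e)}
2. bind(b,e)  →  {at(c), at(d), at(e), holds(d), near(b,b), near(b,e), near(e,b), near(e,d), near(e,e)}
3. bind(c,e)  →  {at(d), at(e), holds(d), near(b,b), near(b,e), near(c,c), near(c,e), near(e,b), near(e,d), near(e,e)}
optimal plan length = 3; 3 > 1

No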